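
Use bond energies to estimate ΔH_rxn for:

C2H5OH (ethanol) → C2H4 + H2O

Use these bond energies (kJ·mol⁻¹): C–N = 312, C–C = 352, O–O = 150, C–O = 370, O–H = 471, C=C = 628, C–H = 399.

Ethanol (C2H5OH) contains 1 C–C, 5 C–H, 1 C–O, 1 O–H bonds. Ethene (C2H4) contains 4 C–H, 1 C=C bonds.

ΔH ≈ +22 kJ

Bonds broken (reactants):
  C–C: 1 × 352 = 352
  C–H: 5 × 399 = 1995
  C–O: 1 × 370 = 370
  O–H: 1 × 471 = 471
  Σ(broken) = 3188 kJ
Bonds formed (products):
  C–H: 4 × 399 = 1596
  C=C: 1 × 628 = 628
  O–H: 2 × 471 = 942
  Σ(formed) = 3166 kJ
ΔH = Σ(broken) − Σ(formed) = 3188 − 3166 = +22 kJ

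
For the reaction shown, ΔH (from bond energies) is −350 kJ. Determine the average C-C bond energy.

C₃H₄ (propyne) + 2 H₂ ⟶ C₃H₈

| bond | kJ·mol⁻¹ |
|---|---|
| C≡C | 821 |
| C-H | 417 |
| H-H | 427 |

Let D be the C-C bond energy.
Σ(broken) = 1×821 + 1×D + 4×417 + 2×427 = 3343 + D
Σ(formed) = 2×D + 8×417 = 3336 + 2D
ΔH = Σ(broken) − Σ(formed) = (3343 + D) − (3336 + 2D) = +7 − D
Setting this equal to −350 kJ gives D = 357 kJ/mol.

D(C-C) ≈ 357 kJ/mol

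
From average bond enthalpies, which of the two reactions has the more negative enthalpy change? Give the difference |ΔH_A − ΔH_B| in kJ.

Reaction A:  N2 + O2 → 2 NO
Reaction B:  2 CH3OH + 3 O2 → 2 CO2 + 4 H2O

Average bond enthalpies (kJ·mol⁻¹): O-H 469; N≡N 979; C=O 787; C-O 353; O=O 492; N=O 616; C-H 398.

Reaction A:
  Bonds broken (reactants):
    N≡N: 1 × 979 = 979
    O=O: 1 × 492 = 492
    Σ(broken) = 1471 kJ
  Bonds formed (products):
    N=O: 2 × 616 = 1232
    Σ(formed) = 1232 kJ
  ΔH_A = 1471 − 1232 = +239 kJ
Reaction B:
  Bonds broken (reactants):
    C-H: 6 × 398 = 2388
    C-O: 2 × 353 = 706
    O-H: 2 × 469 = 938
    O=O: 3 × 492 = 1476
    Σ(broken) = 5508 kJ
  Bonds formed (products):
    C=O: 4 × 787 = 3148
    O-H: 8 × 469 = 3752
    Σ(formed) = 6900 kJ
  ΔH_B = 5508 − 6900 = −1392 kJ
ΔH_A − ΔH_B = +1631 kJ, so reaction B has the more negative ΔH; |ΔH_A − ΔH_B| = 1631 kJ.

Reaction B, by 1631 kJ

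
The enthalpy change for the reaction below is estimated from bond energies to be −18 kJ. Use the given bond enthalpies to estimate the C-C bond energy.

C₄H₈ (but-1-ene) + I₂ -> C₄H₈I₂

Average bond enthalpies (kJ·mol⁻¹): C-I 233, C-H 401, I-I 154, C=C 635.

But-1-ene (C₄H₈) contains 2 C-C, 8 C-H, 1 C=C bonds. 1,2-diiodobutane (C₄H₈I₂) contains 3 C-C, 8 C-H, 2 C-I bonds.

D(C-C) ≈ 341 kJ/mol

Let D be the C-C bond energy.
Σ(broken) = 2×D + 8×401 + 1×635 + 1×154 = 3997 + 2D
Σ(formed) = 3×D + 8×401 + 2×233 = 3674 + 3D
ΔH = Σ(broken) − Σ(formed) = (3997 + 2D) − (3674 + 3D) = +323 − D
Setting this equal to −18 kJ gives D = 341 kJ/mol.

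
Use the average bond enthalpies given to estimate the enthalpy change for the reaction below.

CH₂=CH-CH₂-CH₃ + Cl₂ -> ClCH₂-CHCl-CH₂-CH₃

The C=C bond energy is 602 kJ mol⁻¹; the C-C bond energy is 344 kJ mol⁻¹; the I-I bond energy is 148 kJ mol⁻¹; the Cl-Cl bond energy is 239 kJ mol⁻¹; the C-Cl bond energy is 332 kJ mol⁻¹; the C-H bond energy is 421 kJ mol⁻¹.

ΔH ≈ −167 kJ

Bonds broken (reactants):
  C-C: 2 × 344 = 688
  C-H: 8 × 421 = 3368
  C=C: 1 × 602 = 602
  Cl-Cl: 1 × 239 = 239
  Σ(broken) = 4897 kJ
Bonds formed (products):
  C-C: 3 × 344 = 1032
  C-Cl: 2 × 332 = 664
  C-H: 8 × 421 = 3368
  Σ(formed) = 5064 kJ
ΔH = Σ(broken) − Σ(formed) = 4897 − 5064 = −167 kJ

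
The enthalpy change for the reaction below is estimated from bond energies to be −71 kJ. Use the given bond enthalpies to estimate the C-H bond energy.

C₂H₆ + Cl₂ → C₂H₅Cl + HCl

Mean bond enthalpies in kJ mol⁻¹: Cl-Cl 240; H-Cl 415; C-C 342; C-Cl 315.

Let D be the C-H bond energy.
Σ(broken) = 1×342 + 6×D + 1×240 = 582 + 6D
Σ(formed) = 1×342 + 1×315 + 5×D + 1×415 = 1072 + 5D
ΔH = Σ(broken) − Σ(formed) = (582 + 6D) − (1072 + 5D) = −490 + D
Setting this equal to −71 kJ gives D = 419 kJ/mol.

D(C-H) ≈ 419 kJ/mol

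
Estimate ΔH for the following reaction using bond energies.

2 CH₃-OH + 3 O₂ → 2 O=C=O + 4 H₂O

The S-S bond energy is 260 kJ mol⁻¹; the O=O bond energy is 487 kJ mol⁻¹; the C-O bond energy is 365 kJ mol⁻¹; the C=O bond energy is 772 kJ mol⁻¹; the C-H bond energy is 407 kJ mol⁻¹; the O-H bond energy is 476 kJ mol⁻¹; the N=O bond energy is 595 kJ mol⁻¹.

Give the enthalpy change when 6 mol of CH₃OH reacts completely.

ΔH = −3933 kJ

Bonds broken (reactants):
  C-H: 6 × 407 = 2442
  C-O: 2 × 365 = 730
  O-H: 2 × 476 = 952
  O=O: 3 × 487 = 1461
  Σ(broken) = 5585 kJ
Bonds formed (products):
  C=O: 4 × 772 = 3088
  O-H: 8 × 476 = 3808
  Σ(formed) = 6896 kJ
ΔH = Σ(broken) − Σ(formed) = 5585 − 6896 = −1311 kJ
For 3× the reaction as written: 3 × (−1311) = −3933 kJ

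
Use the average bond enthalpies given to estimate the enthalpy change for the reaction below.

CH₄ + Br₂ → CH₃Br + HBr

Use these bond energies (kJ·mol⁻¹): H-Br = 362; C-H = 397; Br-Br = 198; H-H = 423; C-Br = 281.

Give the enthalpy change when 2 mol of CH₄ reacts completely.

ΔH = −96 kJ

Bonds broken (reactants):
  Br-Br: 1 × 198 = 198
  C-H: 4 × 397 = 1588
  Σ(broken) = 1786 kJ
Bonds formed (products):
  C-Br: 1 × 281 = 281
  C-H: 3 × 397 = 1191
  H-Br: 1 × 362 = 362
  Σ(formed) = 1834 kJ
ΔH = Σ(broken) − Σ(formed) = 1786 − 1834 = −48 kJ
For 2× the reaction as written: 2 × (−48) = −96 kJ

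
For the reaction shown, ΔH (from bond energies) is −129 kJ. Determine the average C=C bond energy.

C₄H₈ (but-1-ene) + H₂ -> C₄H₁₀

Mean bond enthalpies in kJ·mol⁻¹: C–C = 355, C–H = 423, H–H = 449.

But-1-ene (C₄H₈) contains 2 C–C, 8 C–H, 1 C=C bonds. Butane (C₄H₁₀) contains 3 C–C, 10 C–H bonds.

D(C=C) ≈ 623 kJ/mol

Let D be the C=C bond energy.
Σ(broken) = 2×355 + 8×423 + 1×D + 1×449 = 4543 + D
Σ(formed) = 3×355 + 10×423 = 5295
ΔH = Σ(broken) − Σ(formed) = (4543 + D) − (5295) = −752 + D
Setting this equal to −129 kJ gives D = 623 kJ/mol.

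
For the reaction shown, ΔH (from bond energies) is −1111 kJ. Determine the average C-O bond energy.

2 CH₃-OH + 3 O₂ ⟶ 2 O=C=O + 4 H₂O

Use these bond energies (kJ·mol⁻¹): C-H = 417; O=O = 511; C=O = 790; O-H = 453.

Let D be the C-O bond energy.
Σ(broken) = 6×417 + 2×D + 2×453 + 3×511 = 4941 + 2D
Σ(formed) = 4×790 + 8×453 = 6784
ΔH = Σ(broken) − Σ(formed) = (4941 + 2D) − (6784) = −1843 + 2D
Setting this equal to −1111 kJ gives 2D = 732, so D = 366 kJ/mol.

D(C-O) ≈ 366 kJ/mol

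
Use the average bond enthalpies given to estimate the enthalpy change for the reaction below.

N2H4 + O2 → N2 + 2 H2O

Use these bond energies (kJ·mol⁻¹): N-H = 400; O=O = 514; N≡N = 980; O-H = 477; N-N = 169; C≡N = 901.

Bonds broken (reactants):
  N-H: 4 × 400 = 1600
  N-N: 1 × 169 = 169
  O=O: 1 × 514 = 514
  Σ(broken) = 2283 kJ
Bonds formed (products):
  N≡N: 1 × 980 = 980
  O-H: 4 × 477 = 1908
  Σ(formed) = 2888 kJ
ΔH = Σ(broken) − Σ(formed) = 2283 − 2888 = −605 kJ

ΔH ≈ −605 kJ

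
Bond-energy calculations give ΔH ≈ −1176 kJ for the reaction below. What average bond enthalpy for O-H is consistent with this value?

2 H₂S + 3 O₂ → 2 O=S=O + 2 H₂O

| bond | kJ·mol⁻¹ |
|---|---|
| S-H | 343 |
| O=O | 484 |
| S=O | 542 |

Let D be the O-H bond energy.
Σ(broken) = 3×484 + 4×343 = 2824
Σ(formed) = 4×D + 4×542 = 2168 + 4D
ΔH = Σ(broken) − Σ(formed) = (2824) − (2168 + 4D) = +656 − 4D
Setting this equal to −1176 kJ gives 4D = 1832, so D = 458 kJ/mol.

D(O-H) ≈ 458 kJ/mol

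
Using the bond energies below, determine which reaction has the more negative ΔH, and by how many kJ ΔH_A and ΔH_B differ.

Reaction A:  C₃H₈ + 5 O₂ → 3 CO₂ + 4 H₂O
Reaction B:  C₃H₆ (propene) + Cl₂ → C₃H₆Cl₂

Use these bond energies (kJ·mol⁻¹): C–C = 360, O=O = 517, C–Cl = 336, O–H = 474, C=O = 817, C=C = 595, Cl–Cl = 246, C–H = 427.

Reaction A:
  Bonds broken (reactants):
    C–C: 2 × 360 = 720
    C–H: 8 × 427 = 3416
    O=O: 5 × 517 = 2585
    Σ(broken) = 6721 kJ
  Bonds formed (products):
    C=O: 6 × 817 = 4902
    O–H: 8 × 474 = 3792
    Σ(formed) = 8694 kJ
  ΔH_A = 6721 − 8694 = −1973 kJ
Reaction B:
  Bonds broken (reactants):
    C–C: 1 × 360 = 360
    C–H: 6 × 427 = 2562
    C=C: 1 × 595 = 595
    Cl–Cl: 1 × 246 = 246
    Σ(broken) = 3763 kJ
  Bonds formed (products):
    C–C: 2 × 360 = 720
    C–Cl: 2 × 336 = 672
    C–H: 6 × 427 = 2562
    Σ(formed) = 3954 kJ
  ΔH_B = 3763 − 3954 = −191 kJ
ΔH_A − ΔH_B = −1782 kJ, so reaction A has the more negative ΔH; |ΔH_A − ΔH_B| = 1782 kJ.

Reaction A, by 1782 kJ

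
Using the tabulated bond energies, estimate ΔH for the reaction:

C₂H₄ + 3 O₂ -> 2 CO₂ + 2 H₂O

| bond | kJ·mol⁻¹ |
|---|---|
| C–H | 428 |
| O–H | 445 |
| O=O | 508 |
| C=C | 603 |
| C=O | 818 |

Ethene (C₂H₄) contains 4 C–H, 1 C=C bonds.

ΔH ≈ −1213 kJ

Bonds broken (reactants):
  C–H: 4 × 428 = 1712
  C=C: 1 × 603 = 603
  O=O: 3 × 508 = 1524
  Σ(broken) = 3839 kJ
Bonds formed (products):
  C=O: 4 × 818 = 3272
  O–H: 4 × 445 = 1780
  Σ(formed) = 5052 kJ
ΔH = Σ(broken) − Σ(formed) = 3839 − 5052 = −1213 kJ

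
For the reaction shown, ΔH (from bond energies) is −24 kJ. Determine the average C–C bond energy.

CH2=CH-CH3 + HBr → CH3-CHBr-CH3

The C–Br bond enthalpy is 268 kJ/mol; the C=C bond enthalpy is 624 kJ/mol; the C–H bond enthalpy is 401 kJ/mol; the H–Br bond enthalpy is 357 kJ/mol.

Let D be the C–C bond energy.
Σ(broken) = 1×D + 6×401 + 1×624 + 1×357 = 3387 + D
Σ(formed) = 1×268 + 2×D + 7×401 = 3075 + 2D
ΔH = Σ(broken) − Σ(formed) = (3387 + D) − (3075 + 2D) = +312 − D
Setting this equal to −24 kJ gives D = 336 kJ/mol.

D(C–C) ≈ 336 kJ/mol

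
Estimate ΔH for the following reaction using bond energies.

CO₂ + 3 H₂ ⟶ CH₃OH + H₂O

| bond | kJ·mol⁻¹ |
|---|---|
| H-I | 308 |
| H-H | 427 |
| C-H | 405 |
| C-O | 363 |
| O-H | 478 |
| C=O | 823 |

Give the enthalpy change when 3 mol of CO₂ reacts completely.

Bonds broken (reactants):
  C=O: 2 × 823 = 1646
  H-H: 3 × 427 = 1281
  Σ(broken) = 2927 kJ
Bonds formed (products):
  C-H: 3 × 405 = 1215
  C-O: 1 × 363 = 363
  O-H: 3 × 478 = 1434
  Σ(formed) = 3012 kJ
ΔH = Σ(broken) − Σ(formed) = 2927 − 3012 = −85 kJ
For 3× the reaction as written: 3 × (−85) = −255 kJ

ΔH = −255 kJ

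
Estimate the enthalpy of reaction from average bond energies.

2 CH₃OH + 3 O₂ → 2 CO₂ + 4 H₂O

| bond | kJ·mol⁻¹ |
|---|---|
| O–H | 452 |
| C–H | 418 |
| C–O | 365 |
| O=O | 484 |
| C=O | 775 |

ΔH ≈ −1122 kJ

Bonds broken (reactants):
  C–H: 6 × 418 = 2508
  C–O: 2 × 365 = 730
  O–H: 2 × 452 = 904
  O=O: 3 × 484 = 1452
  Σ(broken) = 5594 kJ
Bonds formed (products):
  C=O: 4 × 775 = 3100
  O–H: 8 × 452 = 3616
  Σ(formed) = 6716 kJ
ΔH = Σ(broken) − Σ(formed) = 5594 − 6716 = −1122 kJ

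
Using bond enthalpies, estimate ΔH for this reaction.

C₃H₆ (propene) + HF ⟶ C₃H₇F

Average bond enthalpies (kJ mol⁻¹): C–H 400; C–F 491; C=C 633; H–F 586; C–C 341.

ΔH ≈ −13 kJ

Bonds broken (reactants):
  C–C: 1 × 341 = 341
  C–H: 6 × 400 = 2400
  C=C: 1 × 633 = 633
  H–F: 1 × 586 = 586
  Σ(broken) = 3960 kJ
Bonds formed (products):
  C–C: 2 × 341 = 682
  C–F: 1 × 491 = 491
  C–H: 7 × 400 = 2800
  Σ(formed) = 3973 kJ
ΔH = Σ(broken) − Σ(formed) = 3960 − 3973 = −13 kJ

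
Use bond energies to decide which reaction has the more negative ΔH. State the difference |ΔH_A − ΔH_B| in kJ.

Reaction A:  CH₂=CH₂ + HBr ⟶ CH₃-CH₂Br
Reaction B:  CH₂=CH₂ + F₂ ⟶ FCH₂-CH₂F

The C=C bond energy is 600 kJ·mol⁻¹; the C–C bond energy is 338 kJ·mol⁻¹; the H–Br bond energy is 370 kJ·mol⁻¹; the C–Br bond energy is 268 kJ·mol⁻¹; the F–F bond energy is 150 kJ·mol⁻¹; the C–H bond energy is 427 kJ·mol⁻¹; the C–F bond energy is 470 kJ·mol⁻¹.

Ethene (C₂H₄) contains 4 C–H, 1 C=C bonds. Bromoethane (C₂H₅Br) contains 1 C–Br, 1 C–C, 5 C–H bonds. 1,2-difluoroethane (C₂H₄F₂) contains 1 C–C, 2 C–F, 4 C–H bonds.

Reaction A:
  Bonds broken (reactants):
    C–H: 4 × 427 = 1708
    C=C: 1 × 600 = 600
    H–Br: 1 × 370 = 370
    Σ(broken) = 2678 kJ
  Bonds formed (products):
    C–Br: 1 × 268 = 268
    C–C: 1 × 338 = 338
    C–H: 5 × 427 = 2135
    Σ(formed) = 2741 kJ
  ΔH_A = 2678 − 2741 = −63 kJ
Reaction B:
  Bonds broken (reactants):
    C–H: 4 × 427 = 1708
    C=C: 1 × 600 = 600
    F–F: 1 × 150 = 150
    Σ(broken) = 2458 kJ
  Bonds formed (products):
    C–C: 1 × 338 = 338
    C–F: 2 × 470 = 940
    C–H: 4 × 427 = 1708
    Σ(formed) = 2986 kJ
  ΔH_B = 2458 − 2986 = −528 kJ
ΔH_A − ΔH_B = +465 kJ, so reaction B has the more negative ΔH; |ΔH_A − ΔH_B| = 465 kJ.

Reaction B, by 465 kJ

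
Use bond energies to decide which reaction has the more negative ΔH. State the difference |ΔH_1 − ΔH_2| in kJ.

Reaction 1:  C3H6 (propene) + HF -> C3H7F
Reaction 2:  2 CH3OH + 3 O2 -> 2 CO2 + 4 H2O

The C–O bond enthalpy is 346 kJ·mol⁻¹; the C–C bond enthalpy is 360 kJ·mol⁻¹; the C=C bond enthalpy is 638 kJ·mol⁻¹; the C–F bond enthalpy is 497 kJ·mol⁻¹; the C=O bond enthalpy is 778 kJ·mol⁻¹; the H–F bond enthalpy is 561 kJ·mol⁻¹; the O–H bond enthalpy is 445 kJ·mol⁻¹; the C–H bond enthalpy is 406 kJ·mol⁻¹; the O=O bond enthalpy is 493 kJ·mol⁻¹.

Reaction 1:
  Bonds broken (reactants):
    C–C: 1 × 360 = 360
    C–H: 6 × 406 = 2436
    C=C: 1 × 638 = 638
    H–F: 1 × 561 = 561
    Σ(broken) = 3995 kJ
  Bonds formed (products):
    C–C: 2 × 360 = 720
    C–F: 1 × 497 = 497
    C–H: 7 × 406 = 2842
    Σ(formed) = 4059 kJ
  ΔH_1 = 3995 − 4059 = −64 kJ
Reaction 2:
  Bonds broken (reactants):
    C–H: 6 × 406 = 2436
    C–O: 2 × 346 = 692
    O–H: 2 × 445 = 890
    O=O: 3 × 493 = 1479
    Σ(broken) = 5497 kJ
  Bonds formed (products):
    C=O: 4 × 778 = 3112
    O–H: 8 × 445 = 3560
    Σ(formed) = 6672 kJ
  ΔH_2 = 5497 − 6672 = −1175 kJ
ΔH_1 − ΔH_2 = +1111 kJ, so reaction 2 has the more negative ΔH; |ΔH_1 − ΔH_2| = 1111 kJ.

Reaction 2, by 1111 kJ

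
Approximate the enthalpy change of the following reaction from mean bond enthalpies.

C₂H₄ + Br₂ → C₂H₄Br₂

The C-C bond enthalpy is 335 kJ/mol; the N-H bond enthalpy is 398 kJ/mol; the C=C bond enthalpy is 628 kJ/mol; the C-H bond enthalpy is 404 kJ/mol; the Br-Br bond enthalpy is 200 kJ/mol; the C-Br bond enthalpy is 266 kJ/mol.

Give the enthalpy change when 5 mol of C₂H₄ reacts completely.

ΔH = −195 kJ

Bonds broken (reactants):
  Br-Br: 1 × 200 = 200
  C-H: 4 × 404 = 1616
  C=C: 1 × 628 = 628
  Σ(broken) = 2444 kJ
Bonds formed (products):
  C-Br: 2 × 266 = 532
  C-C: 1 × 335 = 335
  C-H: 4 × 404 = 1616
  Σ(formed) = 2483 kJ
ΔH = Σ(broken) − Σ(formed) = 2444 − 2483 = −39 kJ
For 5× the reaction as written: 5 × (−39) = −195 kJ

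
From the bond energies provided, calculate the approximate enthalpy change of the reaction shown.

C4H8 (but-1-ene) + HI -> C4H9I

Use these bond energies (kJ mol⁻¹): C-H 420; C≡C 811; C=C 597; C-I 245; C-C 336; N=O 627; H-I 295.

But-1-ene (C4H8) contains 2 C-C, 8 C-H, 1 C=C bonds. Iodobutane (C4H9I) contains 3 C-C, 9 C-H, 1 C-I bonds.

ΔH ≈ −109 kJ

Bonds broken (reactants):
  C-C: 2 × 336 = 672
  C-H: 8 × 420 = 3360
  C=C: 1 × 597 = 597
  H-I: 1 × 295 = 295
  Σ(broken) = 4924 kJ
Bonds formed (products):
  C-C: 3 × 336 = 1008
  C-H: 9 × 420 = 3780
  C-I: 1 × 245 = 245
  Σ(formed) = 5033 kJ
ΔH = Σ(broken) − Σ(formed) = 4924 − 5033 = −109 kJ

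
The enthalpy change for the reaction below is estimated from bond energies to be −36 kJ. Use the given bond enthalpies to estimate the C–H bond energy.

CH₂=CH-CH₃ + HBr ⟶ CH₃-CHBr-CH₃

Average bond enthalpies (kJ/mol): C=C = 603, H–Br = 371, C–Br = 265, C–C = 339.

Let D be the C–H bond energy.
Σ(broken) = 1×339 + 6×D + 1×603 + 1×371 = 1313 + 6D
Σ(formed) = 1×265 + 2×339 + 7×D = 943 + 7D
ΔH = Σ(broken) − Σ(formed) = (1313 + 6D) − (943 + 7D) = +370 − D
Setting this equal to −36 kJ gives D = 406 kJ/mol.

D(C–H) ≈ 406 kJ/mol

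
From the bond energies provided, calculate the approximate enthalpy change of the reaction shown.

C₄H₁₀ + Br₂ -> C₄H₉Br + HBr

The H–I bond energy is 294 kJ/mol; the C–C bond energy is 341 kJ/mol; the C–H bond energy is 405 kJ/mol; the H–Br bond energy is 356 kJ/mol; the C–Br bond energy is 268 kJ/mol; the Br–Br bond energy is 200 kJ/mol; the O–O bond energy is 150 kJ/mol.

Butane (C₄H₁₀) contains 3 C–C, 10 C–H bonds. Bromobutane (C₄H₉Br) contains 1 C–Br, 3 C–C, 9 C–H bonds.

Bonds broken (reactants):
  Br–Br: 1 × 200 = 200
  C–C: 3 × 341 = 1023
  C–H: 10 × 405 = 4050
  Σ(broken) = 5273 kJ
Bonds formed (products):
  C–Br: 1 × 268 = 268
  C–C: 3 × 341 = 1023
  C–H: 9 × 405 = 3645
  H–Br: 1 × 356 = 356
  Σ(formed) = 5292 kJ
ΔH = Σ(broken) − Σ(formed) = 5273 − 5292 = −19 kJ

ΔH ≈ −19 kJ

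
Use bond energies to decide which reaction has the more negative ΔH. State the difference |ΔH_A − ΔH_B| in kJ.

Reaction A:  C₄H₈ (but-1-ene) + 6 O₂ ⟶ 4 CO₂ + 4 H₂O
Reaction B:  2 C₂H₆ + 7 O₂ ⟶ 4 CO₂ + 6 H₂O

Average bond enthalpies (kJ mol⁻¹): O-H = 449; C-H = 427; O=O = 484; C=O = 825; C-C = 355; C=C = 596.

Reaction B, by 200 kJ

Reaction A:
  Bonds broken (reactants):
    C-C: 2 × 355 = 710
    C-H: 8 × 427 = 3416
    C=C: 1 × 596 = 596
    O=O: 6 × 484 = 2904
    Σ(broken) = 7626 kJ
  Bonds formed (products):
    C=O: 8 × 825 = 6600
    O-H: 8 × 449 = 3592
    Σ(formed) = 10192 kJ
  ΔH_A = 7626 − 10192 = −2566 kJ
Reaction B:
  Bonds broken (reactants):
    C-C: 2 × 355 = 710
    C-H: 12 × 427 = 5124
    O=O: 7 × 484 = 3388
    Σ(broken) = 9222 kJ
  Bonds formed (products):
    C=O: 8 × 825 = 6600
    O-H: 12 × 449 = 5388
    Σ(formed) = 11988 kJ
  ΔH_B = 9222 − 11988 = −2766 kJ
ΔH_A − ΔH_B = +200 kJ, so reaction B has the more negative ΔH; |ΔH_A − ΔH_B| = 200 kJ.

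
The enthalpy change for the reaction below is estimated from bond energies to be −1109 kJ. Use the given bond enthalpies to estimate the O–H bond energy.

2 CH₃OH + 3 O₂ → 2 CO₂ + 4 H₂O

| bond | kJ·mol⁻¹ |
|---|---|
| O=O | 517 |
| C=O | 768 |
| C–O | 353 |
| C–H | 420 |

Let D be the O–H bond energy.
Σ(broken) = 6×420 + 2×353 + 2×D + 3×517 = 4777 + 2D
Σ(formed) = 4×768 + 8×D = 3072 + 8D
ΔH = Σ(broken) − Σ(formed) = (4777 + 2D) − (3072 + 8D) = +1705 − 6D
Setting this equal to −1109 kJ gives 6D = 2814, so D = 469 kJ/mol.

D(O–H) ≈ 469 kJ/mol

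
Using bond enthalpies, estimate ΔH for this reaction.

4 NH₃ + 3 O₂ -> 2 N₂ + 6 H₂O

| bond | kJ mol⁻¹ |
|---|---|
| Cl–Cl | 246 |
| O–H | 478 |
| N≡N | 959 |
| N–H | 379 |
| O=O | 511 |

ΔH ≈ −1573 kJ

Bonds broken (reactants):
  N–H: 12 × 379 = 4548
  O=O: 3 × 511 = 1533
  Σ(broken) = 6081 kJ
Bonds formed (products):
  N≡N: 2 × 959 = 1918
  O–H: 12 × 478 = 5736
  Σ(formed) = 7654 kJ
ΔH = Σ(broken) − Σ(formed) = 6081 − 7654 = −1573 kJ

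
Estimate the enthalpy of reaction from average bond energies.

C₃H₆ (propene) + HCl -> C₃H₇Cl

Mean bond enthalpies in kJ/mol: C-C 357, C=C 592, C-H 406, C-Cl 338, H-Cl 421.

Bonds broken (reactants):
  C-C: 1 × 357 = 357
  C-H: 6 × 406 = 2436
  C=C: 1 × 592 = 592
  H-Cl: 1 × 421 = 421
  Σ(broken) = 3806 kJ
Bonds formed (products):
  C-C: 2 × 357 = 714
  C-Cl: 1 × 338 = 338
  C-H: 7 × 406 = 2842
  Σ(formed) = 3894 kJ
ΔH = Σ(broken) − Σ(formed) = 3806 − 3894 = −88 kJ

ΔH ≈ −88 kJ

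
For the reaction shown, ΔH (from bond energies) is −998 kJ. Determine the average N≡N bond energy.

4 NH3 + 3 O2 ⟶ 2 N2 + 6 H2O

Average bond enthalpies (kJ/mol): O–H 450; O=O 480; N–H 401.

D(N≡N) ≈ 925 kJ/mol

Let D be the N≡N bond energy.
Σ(broken) = 12×401 + 3×480 = 6252
Σ(formed) = 2×D + 12×450 = 5400 + 2D
ΔH = Σ(broken) − Σ(formed) = (6252) − (5400 + 2D) = +852 − 2D
Setting this equal to −998 kJ gives 2D = 1850, so D = 925 kJ/mol.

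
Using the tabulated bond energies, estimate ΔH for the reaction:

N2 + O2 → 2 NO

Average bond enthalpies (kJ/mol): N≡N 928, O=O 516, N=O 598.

Bonds broken (reactants):
  N≡N: 1 × 928 = 928
  O=O: 1 × 516 = 516
  Σ(broken) = 1444 kJ
Bonds formed (products):
  N=O: 2 × 598 = 1196
  Σ(formed) = 1196 kJ
ΔH = Σ(broken) − Σ(formed) = 1444 − 1196 = +248 kJ

ΔH ≈ +248 kJ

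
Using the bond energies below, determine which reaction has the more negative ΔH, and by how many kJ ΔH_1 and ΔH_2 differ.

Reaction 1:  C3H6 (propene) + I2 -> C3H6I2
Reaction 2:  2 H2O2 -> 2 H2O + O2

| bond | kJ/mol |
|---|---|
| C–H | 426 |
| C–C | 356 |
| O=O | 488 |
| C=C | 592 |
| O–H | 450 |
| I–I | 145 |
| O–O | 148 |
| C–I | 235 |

Reaction 2, by 103 kJ

Reaction 1:
  Bonds broken (reactants):
    C–C: 1 × 356 = 356
    C–H: 6 × 426 = 2556
    C=C: 1 × 592 = 592
    I–I: 1 × 145 = 145
    Σ(broken) = 3649 kJ
  Bonds formed (products):
    C–C: 2 × 356 = 712
    C–H: 6 × 426 = 2556
    C–I: 2 × 235 = 470
    Σ(formed) = 3738 kJ
  ΔH_1 = 3649 − 3738 = −89 kJ
Reaction 2:
  Bonds broken (reactants):
    O–H: 4 × 450 = 1800
    O–O: 2 × 148 = 296
    Σ(broken) = 2096 kJ
  Bonds formed (products):
    O–H: 4 × 450 = 1800
    O=O: 1 × 488 = 488
    Σ(formed) = 2288 kJ
  ΔH_2 = 2096 − 2288 = −192 kJ
ΔH_1 − ΔH_2 = +103 kJ, so reaction 2 has the more negative ΔH; |ΔH_1 − ΔH_2| = 103 kJ.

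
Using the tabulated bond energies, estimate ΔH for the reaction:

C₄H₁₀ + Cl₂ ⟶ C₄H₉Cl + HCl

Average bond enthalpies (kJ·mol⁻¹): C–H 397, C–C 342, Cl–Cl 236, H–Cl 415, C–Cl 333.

ΔH ≈ −115 kJ

Bonds broken (reactants):
  C–C: 3 × 342 = 1026
  C–H: 10 × 397 = 3970
  Cl–Cl: 1 × 236 = 236
  Σ(broken) = 5232 kJ
Bonds formed (products):
  C–C: 3 × 342 = 1026
  C–Cl: 1 × 333 = 333
  C–H: 9 × 397 = 3573
  H–Cl: 1 × 415 = 415
  Σ(formed) = 5347 kJ
ΔH = Σ(broken) − Σ(formed) = 5232 − 5347 = −115 kJ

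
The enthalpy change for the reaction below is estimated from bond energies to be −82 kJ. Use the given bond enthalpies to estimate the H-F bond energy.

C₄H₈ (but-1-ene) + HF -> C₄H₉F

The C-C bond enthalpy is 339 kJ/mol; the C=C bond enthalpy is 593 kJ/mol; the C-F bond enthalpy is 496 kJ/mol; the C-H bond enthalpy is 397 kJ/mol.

Let D be the H-F bond energy.
Σ(broken) = 2×339 + 8×397 + 1×593 + 1×D = 4447 + D
Σ(formed) = 3×339 + 1×496 + 9×397 = 5086
ΔH = Σ(broken) − Σ(formed) = (4447 + D) − (5086) = −639 + D
Setting this equal to −82 kJ gives D = 557 kJ/mol.

D(H-F) ≈ 557 kJ/mol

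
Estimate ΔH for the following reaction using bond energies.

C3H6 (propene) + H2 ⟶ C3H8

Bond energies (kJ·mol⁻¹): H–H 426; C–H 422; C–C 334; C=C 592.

ΔH ≈ −160 kJ

Bonds broken (reactants):
  C–C: 1 × 334 = 334
  C–H: 6 × 422 = 2532
  C=C: 1 × 592 = 592
  H–H: 1 × 426 = 426
  Σ(broken) = 3884 kJ
Bonds formed (products):
  C–C: 2 × 334 = 668
  C–H: 8 × 422 = 3376
  Σ(formed) = 4044 kJ
ΔH = Σ(broken) − Σ(formed) = 3884 − 4044 = −160 kJ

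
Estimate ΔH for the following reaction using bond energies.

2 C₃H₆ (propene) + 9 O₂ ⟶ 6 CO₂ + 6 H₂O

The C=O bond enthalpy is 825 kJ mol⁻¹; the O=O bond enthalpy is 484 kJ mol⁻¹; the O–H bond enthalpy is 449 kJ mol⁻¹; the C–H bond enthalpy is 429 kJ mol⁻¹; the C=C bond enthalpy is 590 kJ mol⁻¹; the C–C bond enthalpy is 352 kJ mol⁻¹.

ΔH ≈ −3900 kJ

Bonds broken (reactants):
  C–C: 2 × 352 = 704
  C–H: 12 × 429 = 5148
  C=C: 2 × 590 = 1180
  O=O: 9 × 484 = 4356
  Σ(broken) = 11388 kJ
Bonds formed (products):
  C=O: 12 × 825 = 9900
  O–H: 12 × 449 = 5388
  Σ(formed) = 15288 kJ
ΔH = Σ(broken) − Σ(formed) = 11388 − 15288 = −3900 kJ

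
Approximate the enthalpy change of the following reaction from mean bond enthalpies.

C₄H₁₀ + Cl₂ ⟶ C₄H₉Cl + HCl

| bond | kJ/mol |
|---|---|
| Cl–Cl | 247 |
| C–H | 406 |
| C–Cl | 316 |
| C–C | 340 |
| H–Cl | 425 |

ΔH ≈ −88 kJ

Bonds broken (reactants):
  C–C: 3 × 340 = 1020
  C–H: 10 × 406 = 4060
  Cl–Cl: 1 × 247 = 247
  Σ(broken) = 5327 kJ
Bonds formed (products):
  C–C: 3 × 340 = 1020
  C–Cl: 1 × 316 = 316
  C–H: 9 × 406 = 3654
  H–Cl: 1 × 425 = 425
  Σ(formed) = 5415 kJ
ΔH = Σ(broken) − Σ(formed) = 5327 − 5415 = −88 kJ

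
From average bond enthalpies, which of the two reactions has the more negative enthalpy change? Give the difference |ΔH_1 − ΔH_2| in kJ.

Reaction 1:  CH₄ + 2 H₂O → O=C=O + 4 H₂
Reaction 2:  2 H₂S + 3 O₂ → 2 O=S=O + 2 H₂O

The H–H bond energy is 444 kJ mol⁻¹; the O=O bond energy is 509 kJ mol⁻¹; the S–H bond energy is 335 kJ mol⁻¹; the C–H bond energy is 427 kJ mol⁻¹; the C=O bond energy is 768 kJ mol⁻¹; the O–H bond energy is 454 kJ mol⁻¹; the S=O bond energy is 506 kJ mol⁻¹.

Reaction 2, by 1185 kJ

Reaction 1:
  Bonds broken (reactants):
    C–H: 4 × 427 = 1708
    O–H: 4 × 454 = 1816
    Σ(broken) = 3524 kJ
  Bonds formed (products):
    C=O: 2 × 768 = 1536
    H–H: 4 × 444 = 1776
    Σ(formed) = 3312 kJ
  ΔH_1 = 3524 − 3312 = +212 kJ
Reaction 2:
  Bonds broken (reactants):
    O=O: 3 × 509 = 1527
    S–H: 4 × 335 = 1340
    Σ(broken) = 2867 kJ
  Bonds formed (products):
    O–H: 4 × 454 = 1816
    S=O: 4 × 506 = 2024
    Σ(formed) = 3840 kJ
  ΔH_2 = 2867 − 3840 = −973 kJ
ΔH_1 − ΔH_2 = +1185 kJ, so reaction 2 has the more negative ΔH; |ΔH_1 − ΔH_2| = 1185 kJ.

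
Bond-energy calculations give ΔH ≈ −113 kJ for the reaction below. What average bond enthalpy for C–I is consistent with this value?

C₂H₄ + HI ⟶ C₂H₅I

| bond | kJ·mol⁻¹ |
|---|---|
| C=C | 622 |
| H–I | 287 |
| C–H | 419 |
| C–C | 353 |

D(C–I) ≈ 250 kJ/mol

Let D be the C–I bond energy.
Σ(broken) = 4×419 + 1×622 + 1×287 = 2585
Σ(formed) = 1×353 + 5×419 + 1×D = 2448 + D
ΔH = Σ(broken) − Σ(formed) = (2585) − (2448 + D) = +137 − D
Setting this equal to −113 kJ gives D = 250 kJ/mol.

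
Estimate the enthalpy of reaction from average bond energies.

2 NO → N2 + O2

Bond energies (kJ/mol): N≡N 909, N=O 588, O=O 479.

ΔH ≈ −212 kJ

Bonds broken (reactants):
  N=O: 2 × 588 = 1176
  Σ(broken) = 1176 kJ
Bonds formed (products):
  N≡N: 1 × 909 = 909
  O=O: 1 × 479 = 479
  Σ(formed) = 1388 kJ
ΔH = Σ(broken) − Σ(formed) = 1176 − 1388 = −212 kJ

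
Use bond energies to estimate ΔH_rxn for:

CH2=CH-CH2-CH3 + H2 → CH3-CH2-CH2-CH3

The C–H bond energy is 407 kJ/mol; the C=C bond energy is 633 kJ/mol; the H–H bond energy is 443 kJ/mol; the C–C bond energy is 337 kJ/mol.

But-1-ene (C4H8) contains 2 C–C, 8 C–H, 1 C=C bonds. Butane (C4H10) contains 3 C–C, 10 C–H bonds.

ΔH ≈ −75 kJ

Bonds broken (reactants):
  C–C: 2 × 337 = 674
  C–H: 8 × 407 = 3256
  C=C: 1 × 633 = 633
  H–H: 1 × 443 = 443
  Σ(broken) = 5006 kJ
Bonds formed (products):
  C–C: 3 × 337 = 1011
  C–H: 10 × 407 = 4070
  Σ(formed) = 5081 kJ
ΔH = Σ(broken) − Σ(formed) = 5006 − 5081 = −75 kJ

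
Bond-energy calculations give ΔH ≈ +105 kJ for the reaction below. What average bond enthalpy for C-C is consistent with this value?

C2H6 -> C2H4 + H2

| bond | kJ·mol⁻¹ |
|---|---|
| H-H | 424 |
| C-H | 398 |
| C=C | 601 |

Let D be the C-C bond energy.
Σ(broken) = 1×D + 6×398 = 2388 + D
Σ(formed) = 4×398 + 1×601 + 1×424 = 2617
ΔH = Σ(broken) − Σ(formed) = (2388 + D) − (2617) = −229 + D
Setting this equal to +105 kJ gives D = 334 kJ/mol.

D(C-C) ≈ 334 kJ/mol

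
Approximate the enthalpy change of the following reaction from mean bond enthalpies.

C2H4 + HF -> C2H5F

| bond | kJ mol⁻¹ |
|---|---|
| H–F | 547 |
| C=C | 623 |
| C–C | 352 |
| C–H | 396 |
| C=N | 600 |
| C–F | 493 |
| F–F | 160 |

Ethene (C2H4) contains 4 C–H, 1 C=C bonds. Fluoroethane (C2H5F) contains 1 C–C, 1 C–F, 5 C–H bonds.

ΔH ≈ −71 kJ

Bonds broken (reactants):
  C–H: 4 × 396 = 1584
  C=C: 1 × 623 = 623
  H–F: 1 × 547 = 547
  Σ(broken) = 2754 kJ
Bonds formed (products):
  C–C: 1 × 352 = 352
  C–F: 1 × 493 = 493
  C–H: 5 × 396 = 1980
  Σ(formed) = 2825 kJ
ΔH = Σ(broken) − Σ(formed) = 2754 − 2825 = −71 kJ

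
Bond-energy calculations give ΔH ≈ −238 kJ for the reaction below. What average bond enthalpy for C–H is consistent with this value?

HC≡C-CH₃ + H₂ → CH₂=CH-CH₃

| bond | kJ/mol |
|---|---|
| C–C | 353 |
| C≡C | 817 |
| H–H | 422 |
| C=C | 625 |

Let D be the C–H bond energy.
Σ(broken) = 1×817 + 1×353 + 4×D + 1×422 = 1592 + 4D
Σ(formed) = 1×353 + 6×D + 1×625 = 978 + 6D
ΔH = Σ(broken) − Σ(formed) = (1592 + 4D) − (978 + 6D) = +614 − 2D
Setting this equal to −238 kJ gives 2D = 852, so D = 426 kJ/mol.

D(C–H) ≈ 426 kJ/mol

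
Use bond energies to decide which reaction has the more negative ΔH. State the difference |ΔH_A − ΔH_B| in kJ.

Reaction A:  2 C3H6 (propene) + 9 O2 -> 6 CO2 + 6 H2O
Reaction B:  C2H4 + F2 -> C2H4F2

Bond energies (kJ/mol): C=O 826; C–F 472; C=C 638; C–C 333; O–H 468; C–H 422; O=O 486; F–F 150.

Reaction A:
  Bonds broken (reactants):
    C–C: 2 × 333 = 666
    C–H: 12 × 422 = 5064
    C=C: 2 × 638 = 1276
    O=O: 9 × 486 = 4374
    Σ(broken) = 11380 kJ
  Bonds formed (products):
    C=O: 12 × 826 = 9912
    O–H: 12 × 468 = 5616
    Σ(formed) = 15528 kJ
  ΔH_A = 11380 − 15528 = −4148 kJ
Reaction B:
  Bonds broken (reactants):
    C–H: 4 × 422 = 1688
    C=C: 1 × 638 = 638
    F–F: 1 × 150 = 150
    Σ(broken) = 2476 kJ
  Bonds formed (products):
    C–C: 1 × 333 = 333
    C–F: 2 × 472 = 944
    C–H: 4 × 422 = 1688
    Σ(formed) = 2965 kJ
  ΔH_B = 2476 − 2965 = −489 kJ
ΔH_A − ΔH_B = −3659 kJ, so reaction A has the more negative ΔH; |ΔH_A − ΔH_B| = 3659 kJ.

Reaction A, by 3659 kJ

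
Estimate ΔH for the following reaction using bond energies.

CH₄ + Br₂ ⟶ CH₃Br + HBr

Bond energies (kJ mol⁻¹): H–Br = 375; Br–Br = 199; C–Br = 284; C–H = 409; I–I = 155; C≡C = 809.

ΔH ≈ −51 kJ

Bonds broken (reactants):
  Br–Br: 1 × 199 = 199
  C–H: 4 × 409 = 1636
  Σ(broken) = 1835 kJ
Bonds formed (products):
  C–Br: 1 × 284 = 284
  C–H: 3 × 409 = 1227
  H–Br: 1 × 375 = 375
  Σ(formed) = 1886 kJ
ΔH = Σ(broken) − Σ(formed) = 1835 − 1886 = −51 kJ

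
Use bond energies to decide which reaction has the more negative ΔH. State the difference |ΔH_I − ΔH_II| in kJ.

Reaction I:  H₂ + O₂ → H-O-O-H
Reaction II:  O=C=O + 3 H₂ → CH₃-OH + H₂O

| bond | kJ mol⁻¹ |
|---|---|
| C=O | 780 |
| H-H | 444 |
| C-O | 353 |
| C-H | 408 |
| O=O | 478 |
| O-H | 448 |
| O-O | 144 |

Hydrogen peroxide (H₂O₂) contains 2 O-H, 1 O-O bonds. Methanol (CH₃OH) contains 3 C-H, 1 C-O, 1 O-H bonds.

Reaction I:
  Bonds broken (reactants):
    H-H: 1 × 444 = 444
    O=O: 1 × 478 = 478
    Σ(broken) = 922 kJ
  Bonds formed (products):
    O-H: 2 × 448 = 896
    O-O: 1 × 144 = 144
    Σ(formed) = 1040 kJ
  ΔH_I = 922 − 1040 = −118 kJ
Reaction II:
  Bonds broken (reactants):
    C=O: 2 × 780 = 1560
    H-H: 3 × 444 = 1332
    Σ(broken) = 2892 kJ
  Bonds formed (products):
    C-H: 3 × 408 = 1224
    C-O: 1 × 353 = 353
    O-H: 3 × 448 = 1344
    Σ(formed) = 2921 kJ
  ΔH_II = 2892 − 2921 = −29 kJ
ΔH_I − ΔH_II = −89 kJ, so reaction I has the more negative ΔH; |ΔH_I − ΔH_II| = 89 kJ.

Reaction I, by 89 kJ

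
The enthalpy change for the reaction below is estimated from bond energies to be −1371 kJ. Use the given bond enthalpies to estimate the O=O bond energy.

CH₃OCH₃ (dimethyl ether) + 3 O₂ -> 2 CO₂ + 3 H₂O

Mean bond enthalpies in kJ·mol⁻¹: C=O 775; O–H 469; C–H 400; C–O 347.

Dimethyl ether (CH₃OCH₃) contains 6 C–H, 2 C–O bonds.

Let D be the O=O bond energy.
Σ(broken) = 6×400 + 2×347 + 3×D = 3094 + 3D
Σ(formed) = 4×775 + 6×469 = 5914
ΔH = Σ(broken) − Σ(formed) = (3094 + 3D) − (5914) = −2820 + 3D
Setting this equal to −1371 kJ gives 3D = 1449, so D = 483 kJ/mol.

D(O=O) ≈ 483 kJ/mol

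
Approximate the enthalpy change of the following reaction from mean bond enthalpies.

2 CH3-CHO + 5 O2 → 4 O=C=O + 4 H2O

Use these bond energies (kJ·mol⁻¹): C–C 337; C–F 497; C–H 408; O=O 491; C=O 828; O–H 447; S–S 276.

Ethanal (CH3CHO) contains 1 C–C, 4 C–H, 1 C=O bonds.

Bonds broken (reactants):
  C–C: 2 × 337 = 674
  C–H: 8 × 408 = 3264
  C=O: 2 × 828 = 1656
  O=O: 5 × 491 = 2455
  Σ(broken) = 8049 kJ
Bonds formed (products):
  C=O: 8 × 828 = 6624
  O–H: 8 × 447 = 3576
  Σ(formed) = 10200 kJ
ΔH = Σ(broken) − Σ(formed) = 8049 − 10200 = −2151 kJ

ΔH ≈ −2151 kJ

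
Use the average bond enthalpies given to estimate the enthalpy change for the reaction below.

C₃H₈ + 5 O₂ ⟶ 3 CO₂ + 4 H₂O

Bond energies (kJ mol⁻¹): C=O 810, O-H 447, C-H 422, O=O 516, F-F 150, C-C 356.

Bonds broken (reactants):
  C-C: 2 × 356 = 712
  C-H: 8 × 422 = 3376
  O=O: 5 × 516 = 2580
  Σ(broken) = 6668 kJ
Bonds formed (products):
  C=O: 6 × 810 = 4860
  O-H: 8 × 447 = 3576
  Σ(formed) = 8436 kJ
ΔH = Σ(broken) − Σ(formed) = 6668 − 8436 = −1768 kJ

ΔH ≈ −1768 kJ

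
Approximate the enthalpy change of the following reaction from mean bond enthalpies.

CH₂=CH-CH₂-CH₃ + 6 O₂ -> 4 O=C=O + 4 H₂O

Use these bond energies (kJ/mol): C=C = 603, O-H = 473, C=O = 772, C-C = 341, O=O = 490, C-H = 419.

ΔH ≈ −2383 kJ

Bonds broken (reactants):
  C-C: 2 × 341 = 682
  C-H: 8 × 419 = 3352
  C=C: 1 × 603 = 603
  O=O: 6 × 490 = 2940
  Σ(broken) = 7577 kJ
Bonds formed (products):
  C=O: 8 × 772 = 6176
  O-H: 8 × 473 = 3784
  Σ(formed) = 9960 kJ
ΔH = Σ(broken) − Σ(formed) = 7577 − 9960 = −2383 kJ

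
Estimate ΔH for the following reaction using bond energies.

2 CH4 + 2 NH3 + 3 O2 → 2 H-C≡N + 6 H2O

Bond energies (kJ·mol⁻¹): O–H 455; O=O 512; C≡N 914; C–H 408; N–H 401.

Bonds broken (reactants):
  C–H: 8 × 408 = 3264
  N–H: 6 × 401 = 2406
  O=O: 3 × 512 = 1536
  Σ(broken) = 7206 kJ
Bonds formed (products):
  C≡N: 2 × 914 = 1828
  C–H: 2 × 408 = 816
  O–H: 12 × 455 = 5460
  Σ(formed) = 8104 kJ
ΔH = Σ(broken) − Σ(formed) = 7206 − 8104 = −898 kJ

ΔH ≈ −898 kJ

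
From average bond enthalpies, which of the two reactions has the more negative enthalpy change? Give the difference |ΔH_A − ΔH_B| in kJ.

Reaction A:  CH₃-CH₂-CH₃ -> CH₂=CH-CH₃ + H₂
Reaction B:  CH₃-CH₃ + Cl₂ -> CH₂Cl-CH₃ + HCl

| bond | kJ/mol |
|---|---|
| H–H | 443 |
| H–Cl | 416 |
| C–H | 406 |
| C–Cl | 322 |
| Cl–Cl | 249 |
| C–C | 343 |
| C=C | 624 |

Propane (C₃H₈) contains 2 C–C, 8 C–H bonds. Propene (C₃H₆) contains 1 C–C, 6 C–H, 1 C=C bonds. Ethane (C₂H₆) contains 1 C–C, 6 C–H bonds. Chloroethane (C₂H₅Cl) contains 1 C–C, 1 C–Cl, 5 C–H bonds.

Reaction A:
  Bonds broken (reactants):
    C–C: 2 × 343 = 686
    C–H: 8 × 406 = 3248
    Σ(broken) = 3934 kJ
  Bonds formed (products):
    C–C: 1 × 343 = 343
    C–H: 6 × 406 = 2436
    C=C: 1 × 624 = 624
    H–H: 1 × 443 = 443
    Σ(formed) = 3846 kJ
  ΔH_A = 3934 − 3846 = +88 kJ
Reaction B:
  Bonds broken (reactants):
    C–C: 1 × 343 = 343
    C–H: 6 × 406 = 2436
    Cl–Cl: 1 × 249 = 249
    Σ(broken) = 3028 kJ
  Bonds formed (products):
    C–C: 1 × 343 = 343
    C–Cl: 1 × 322 = 322
    C–H: 5 × 406 = 2030
    H–Cl: 1 × 416 = 416
    Σ(formed) = 3111 kJ
  ΔH_B = 3028 − 3111 = −83 kJ
ΔH_A − ΔH_B = +171 kJ, so reaction B has the more negative ΔH; |ΔH_A − ΔH_B| = 171 kJ.

Reaction B, by 171 kJ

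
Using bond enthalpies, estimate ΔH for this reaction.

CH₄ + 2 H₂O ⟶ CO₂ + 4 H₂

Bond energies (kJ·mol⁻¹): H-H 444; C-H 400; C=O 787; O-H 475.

Bonds broken (reactants):
  C-H: 4 × 400 = 1600
  O-H: 4 × 475 = 1900
  Σ(broken) = 3500 kJ
Bonds formed (products):
  C=O: 2 × 787 = 1574
  H-H: 4 × 444 = 1776
  Σ(formed) = 3350 kJ
ΔH = Σ(broken) − Σ(formed) = 3500 − 3350 = +150 kJ

ΔH ≈ +150 kJ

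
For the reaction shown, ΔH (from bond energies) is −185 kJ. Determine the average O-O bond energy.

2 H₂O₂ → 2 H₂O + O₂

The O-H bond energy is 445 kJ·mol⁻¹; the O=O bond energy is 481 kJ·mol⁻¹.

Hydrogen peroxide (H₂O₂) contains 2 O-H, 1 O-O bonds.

D(O-O) ≈ 148 kJ/mol

Let D be the O-O bond energy.
Σ(broken) = 4×445 + 2×D = 1780 + 2D
Σ(formed) = 4×445 + 1×481 = 2261
ΔH = Σ(broken) − Σ(formed) = (1780 + 2D) − (2261) = −481 + 2D
Setting this equal to −185 kJ gives 2D = 296, so D = 148 kJ/mol.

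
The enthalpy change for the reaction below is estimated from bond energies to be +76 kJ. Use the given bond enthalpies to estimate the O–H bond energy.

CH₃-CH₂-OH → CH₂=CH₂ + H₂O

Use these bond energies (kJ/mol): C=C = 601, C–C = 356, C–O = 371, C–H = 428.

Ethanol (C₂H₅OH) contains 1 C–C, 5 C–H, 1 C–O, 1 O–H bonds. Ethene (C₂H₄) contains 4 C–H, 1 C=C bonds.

D(O–H) ≈ 478 kJ/mol

Let D be the O–H bond energy.
Σ(broken) = 1×356 + 5×428 + 1×371 + 1×D = 2867 + D
Σ(formed) = 4×428 + 1×601 + 2×D = 2313 + 2D
ΔH = Σ(broken) − Σ(formed) = (2867 + D) − (2313 + 2D) = +554 − D
Setting this equal to +76 kJ gives D = 478 kJ/mol.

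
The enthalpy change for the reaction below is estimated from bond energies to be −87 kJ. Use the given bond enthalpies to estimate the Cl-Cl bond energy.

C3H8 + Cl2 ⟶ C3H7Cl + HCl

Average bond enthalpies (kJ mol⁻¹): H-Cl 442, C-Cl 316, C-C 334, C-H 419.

D(Cl-Cl) ≈ 252 kJ/mol

Let D be the Cl-Cl bond energy.
Σ(broken) = 2×334 + 8×419 + 1×D = 4020 + D
Σ(formed) = 2×334 + 1×316 + 7×419 + 1×442 = 4359
ΔH = Σ(broken) − Σ(formed) = (4020 + D) − (4359) = −339 + D
Setting this equal to −87 kJ gives D = 252 kJ/mol.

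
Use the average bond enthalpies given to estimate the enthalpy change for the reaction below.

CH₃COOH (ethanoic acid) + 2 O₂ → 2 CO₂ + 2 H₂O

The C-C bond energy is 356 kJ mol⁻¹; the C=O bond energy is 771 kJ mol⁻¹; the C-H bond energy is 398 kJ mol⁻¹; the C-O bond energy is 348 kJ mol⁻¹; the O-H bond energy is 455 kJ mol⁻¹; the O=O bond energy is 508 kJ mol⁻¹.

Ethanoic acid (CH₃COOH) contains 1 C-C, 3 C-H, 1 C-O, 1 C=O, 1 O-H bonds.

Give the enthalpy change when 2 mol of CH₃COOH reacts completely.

ΔH = −1528 kJ

Bonds broken (reactants):
  C-C: 1 × 356 = 356
  C-H: 3 × 398 = 1194
  C-O: 1 × 348 = 348
  C=O: 1 × 771 = 771
  O-H: 1 × 455 = 455
  O=O: 2 × 508 = 1016
  Σ(broken) = 4140 kJ
Bonds formed (products):
  C=O: 4 × 771 = 3084
  O-H: 4 × 455 = 1820
  Σ(formed) = 4904 kJ
ΔH = Σ(broken) − Σ(formed) = 4140 − 4904 = −764 kJ
For 2× the reaction as written: 2 × (−764) = −1528 kJ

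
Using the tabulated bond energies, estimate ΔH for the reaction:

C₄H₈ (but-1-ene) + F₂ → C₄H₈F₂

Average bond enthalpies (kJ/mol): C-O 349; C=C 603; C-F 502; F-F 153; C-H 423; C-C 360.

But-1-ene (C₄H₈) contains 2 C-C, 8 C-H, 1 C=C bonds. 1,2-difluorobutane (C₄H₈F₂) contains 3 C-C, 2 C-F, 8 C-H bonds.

Bonds broken (reactants):
  C-C: 2 × 360 = 720
  C-H: 8 × 423 = 3384
  C=C: 1 × 603 = 603
  F-F: 1 × 153 = 153
  Σ(broken) = 4860 kJ
Bonds formed (products):
  C-C: 3 × 360 = 1080
  C-F: 2 × 502 = 1004
  C-H: 8 × 423 = 3384
  Σ(formed) = 5468 kJ
ΔH = Σ(broken) − Σ(formed) = 4860 − 5468 = −608 kJ

ΔH ≈ −608 kJ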